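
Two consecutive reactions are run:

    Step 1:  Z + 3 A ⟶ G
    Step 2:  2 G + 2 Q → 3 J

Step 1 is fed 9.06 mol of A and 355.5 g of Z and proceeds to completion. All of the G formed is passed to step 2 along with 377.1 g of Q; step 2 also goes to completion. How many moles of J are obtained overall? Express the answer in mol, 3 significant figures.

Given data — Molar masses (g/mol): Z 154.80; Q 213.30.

2.65 mol

Step 1:
n(A) = 9.060 mol
n(Z) = 355.5 / 154.80 = 2.297 mol
n/ν for A = 9.060/3 = 3.020
n/ν for Z = 2.297/1 = 2.297
Smallest n/ν is Z → limiting reagent.
n(G) produced = (1/1) × 2.297 = 2.297 mol
Step 2:
n(G) available = 2.297 mol
n(Q) = 377.1 / 213.30 = 1.768 mol
n/ν for G = 2.297/2 = 1.149
n/ν for Q = 1.768/2 = 0.8840
Smallest n/ν is Q → limiting reagent.
n(J) = (3/2) × 1.768 = 2.652 mol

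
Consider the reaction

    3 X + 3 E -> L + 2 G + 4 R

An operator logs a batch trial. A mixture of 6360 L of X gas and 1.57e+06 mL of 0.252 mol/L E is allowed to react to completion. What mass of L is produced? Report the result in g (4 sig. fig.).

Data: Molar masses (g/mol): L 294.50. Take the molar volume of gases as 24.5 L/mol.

n(X) = 6360 / 24.5 = 259.6 mol
n(E) = 0.252 × 1.57e+06/1000 = 395.6 mol
n/ν for X = 259.6/3 = 86.53
n/ν for E = 395.6/3 = 131.9
Smallest n/ν is X → limiting reagent.
n(L) = (1/3) × 259.6 = 86.53 mol
mass = 86.53 × 294.50 = 25480 g

25480 g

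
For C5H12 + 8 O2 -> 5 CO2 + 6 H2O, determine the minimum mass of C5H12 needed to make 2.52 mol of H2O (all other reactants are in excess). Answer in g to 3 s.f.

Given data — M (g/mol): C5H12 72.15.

n(H2O) = 2.520 mol
n(C5H12) = (1/6) × 2.520 = 0.4200 mol
mass = 0.4200 × 72.15 = 30.30 g

30.3 g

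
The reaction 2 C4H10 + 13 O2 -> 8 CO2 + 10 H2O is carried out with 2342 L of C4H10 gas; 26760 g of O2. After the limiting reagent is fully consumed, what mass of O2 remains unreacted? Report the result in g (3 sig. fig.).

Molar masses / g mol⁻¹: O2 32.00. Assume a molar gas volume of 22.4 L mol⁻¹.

n(C4H10) = 2342 / 22.4 = 104.6 mol
n(O2) = 26760 / 32.00 = 836.3 mol
n/ν for C4H10 = 104.6/2 = 52.30
n/ν for O2 = 836.3/13 = 64.33
Smallest n/ν is C4H10 → limiting reagent.
O2 consumed = (13/2) × 104.6 = 679.9 mol
O2 remaining = 836.3 − 679.9 = 156.4 mol
mass = 156.4 × 32.00 = 5005 g

5010 g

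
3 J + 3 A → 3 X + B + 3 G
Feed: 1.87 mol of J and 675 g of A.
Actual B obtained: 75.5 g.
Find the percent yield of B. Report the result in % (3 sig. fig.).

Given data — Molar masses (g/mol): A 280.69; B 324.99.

37.3 %

n(J) = 1.870 mol
n(A) = 675.0 / 280.69 = 2.405 mol
n/ν → J: 0.6233, A: 0.8017; J is limiting.
theoretical n(B) = (1/3) × 1.870 = 0.6233 mol → 202.6 g
% yield = 75.5 / 202.6 × 100 = 37.27 %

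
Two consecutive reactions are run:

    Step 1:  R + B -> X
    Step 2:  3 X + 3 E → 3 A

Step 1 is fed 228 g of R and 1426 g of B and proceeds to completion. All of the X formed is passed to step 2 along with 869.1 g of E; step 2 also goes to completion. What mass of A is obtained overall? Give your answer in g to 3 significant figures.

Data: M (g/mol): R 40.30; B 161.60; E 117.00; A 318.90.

Step 1:
n(R) = 228.0 / 40.30 = 5.658 mol
n(B) = 1426 / 161.60 = 8.824 mol
n/ν for R = 5.658/1 = 5.658
n/ν for B = 8.824/1 = 8.824
Smallest n/ν is R → limiting reagent.
n(X) produced = (1/1) × 5.658 = 5.658 mol
Step 2:
n(X) available = 5.658 mol
n(E) = 869.1 / 117.00 = 7.428 mol
n/ν for X = 5.658/3 = 1.886
n/ν for E = 7.428/3 = 2.476
Smallest n/ν is X → limiting reagent.
n(A) = (3/3) × 5.658 = 5.658 mol
mass = 5.658 × 318.90 = 1804 g

1800 g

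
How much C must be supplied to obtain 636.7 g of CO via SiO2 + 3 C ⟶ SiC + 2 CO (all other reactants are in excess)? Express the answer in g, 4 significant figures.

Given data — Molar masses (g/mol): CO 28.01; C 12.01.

n(CO) = 636.7 / 28.01 = 22.73 mol
n(C) = (3/2) × 22.73 = 34.10 mol
mass = 34.10 × 12.01 = 409.5 g

409.5 g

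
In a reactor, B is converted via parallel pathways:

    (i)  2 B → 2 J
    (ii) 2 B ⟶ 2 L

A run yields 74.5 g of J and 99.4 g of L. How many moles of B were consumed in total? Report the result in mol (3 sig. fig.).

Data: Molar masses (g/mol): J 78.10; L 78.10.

n(J) = 74.5 / 78.10 = 0.9539 mol
n(L) = 99.4 / 78.10 = 1.273 mol
n(B) via (i) = (2/2)×0.9539 = 0.9539 mol
n(B) via (ii) = (2/2)×1.273 = 1.273 mol
total n(B) = 0.9539 + 1.273 = 2.227 mol

2.23 mol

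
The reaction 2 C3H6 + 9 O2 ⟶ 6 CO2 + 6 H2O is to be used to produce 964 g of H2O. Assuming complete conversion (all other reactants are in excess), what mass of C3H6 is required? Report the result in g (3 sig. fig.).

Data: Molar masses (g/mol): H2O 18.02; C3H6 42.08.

750 g

n(H2O) = 964 / 18.02 = 53.50 mol
n(C3H6) = (2/6) × 53.50 = 17.83 mol
mass = 17.83 × 42.08 = 750.3 g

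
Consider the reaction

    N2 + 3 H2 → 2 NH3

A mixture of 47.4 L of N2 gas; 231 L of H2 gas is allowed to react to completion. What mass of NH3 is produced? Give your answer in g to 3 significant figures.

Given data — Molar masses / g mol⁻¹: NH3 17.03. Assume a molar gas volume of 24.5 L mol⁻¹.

65.9 g

n(N2) = 47.40 / 24.5 = 1.935 mol
n(H2) = 231.0 / 24.5 = 9.429 mol
n/ν for N2 = 1.935/1 = 1.935
n/ν for H2 = 9.429/3 = 3.143
Smallest n/ν is N2 → limiting reagent.
n(NH3) = (2/1) × 1.935 = 3.870 mol
mass = 3.870 × 17.03 = 65.91 g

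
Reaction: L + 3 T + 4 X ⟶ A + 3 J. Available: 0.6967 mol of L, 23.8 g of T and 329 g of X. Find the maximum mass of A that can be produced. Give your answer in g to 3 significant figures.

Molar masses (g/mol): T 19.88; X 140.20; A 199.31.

79.5 g

n(L) = 0.6967 mol
n(T) = 23.80 / 19.88 = 1.197 mol
n(X) = 329.0 / 140.20 = 2.347 mol
n/ν for L = 0.6967/1 = 0.6967
n/ν for T = 1.197/3 = 0.3990
n/ν for X = 2.347/4 = 0.5868
Smallest n/ν is T → limiting reagent.
n(A) = (1/3) × 1.197 = 0.3990 mol
mass = 0.3990 × 199.31 = 79.52 g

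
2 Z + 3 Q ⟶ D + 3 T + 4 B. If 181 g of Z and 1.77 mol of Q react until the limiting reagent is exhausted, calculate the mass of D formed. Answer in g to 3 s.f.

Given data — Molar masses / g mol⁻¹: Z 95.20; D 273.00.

n(Z) = 181.0 / 95.20 = 1.901 mol
n(Q) = 1.770 mol
n/ν for Z = 1.901/2 = 0.9505
n/ν for Q = 1.770/3 = 0.5900
Smallest n/ν is Q → limiting reagent.
n(D) = (1/3) × 1.770 = 0.5900 mol
mass = 0.5900 × 273.00 = 161.1 g

161 g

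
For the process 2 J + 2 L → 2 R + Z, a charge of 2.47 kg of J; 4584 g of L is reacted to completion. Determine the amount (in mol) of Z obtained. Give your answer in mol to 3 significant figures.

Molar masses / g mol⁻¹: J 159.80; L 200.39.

n(J) = 2.470×1000 / 159.80 = 15.46 mol
n(L) = 4584 / 200.39 = 22.88 mol
n/ν for J = 15.46/2 = 7.730
n/ν for L = 22.88/2 = 11.44
Smallest n/ν is J → limiting reagent.
n(Z) = (1/2) × 15.46 = 7.730 mol

7.73 mol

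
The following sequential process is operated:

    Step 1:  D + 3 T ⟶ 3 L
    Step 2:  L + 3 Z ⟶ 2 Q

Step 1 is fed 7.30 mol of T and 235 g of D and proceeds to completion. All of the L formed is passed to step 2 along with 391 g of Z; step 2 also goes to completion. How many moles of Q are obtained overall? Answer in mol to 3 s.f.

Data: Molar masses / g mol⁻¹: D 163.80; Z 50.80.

Step 1:
n(T) = 7.300 mol
n(D) = 235.0 / 163.80 = 1.435 mol
n/ν for T = 7.300/3 = 2.433
n/ν for D = 1.435/1 = 1.435
Smallest n/ν is D → limiting reagent.
n(L) produced = (3/1) × 1.435 = 4.305 mol
Step 2:
n(L) available = 4.305 mol
n(Z) = 391.0 / 50.80 = 7.697 mol
n/ν for L = 4.305/1 = 4.305
n/ν for Z = 7.697/3 = 2.566
Smallest n/ν is Z → limiting reagent.
n(Q) = (2/3) × 7.697 = 5.131 mol

5.13 mol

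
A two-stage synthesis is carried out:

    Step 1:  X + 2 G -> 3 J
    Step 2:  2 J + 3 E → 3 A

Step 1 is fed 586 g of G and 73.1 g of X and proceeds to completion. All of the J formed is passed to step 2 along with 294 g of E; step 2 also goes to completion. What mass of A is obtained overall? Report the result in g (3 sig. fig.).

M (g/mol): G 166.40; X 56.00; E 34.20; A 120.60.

Step 1:
n(G) = 586.0 / 166.40 = 3.522 mol
n(X) = 73.10 / 56.00 = 1.305 mol
n/ν → G: 1.761, X: 1.305; X is limiting.
n(J) produced = (3/1) × 1.305 = 3.915 mol
Step 2:
n(J) available = 3.915 mol
n(E) = 294.0 / 34.20 = 8.596 mol
n/ν → J: 1.958, E: 2.865; J is limiting.
n(A) = (3/2) × 3.915 = 5.873 mol
mass = 5.873 × 120.60 = 708.3 g

708 g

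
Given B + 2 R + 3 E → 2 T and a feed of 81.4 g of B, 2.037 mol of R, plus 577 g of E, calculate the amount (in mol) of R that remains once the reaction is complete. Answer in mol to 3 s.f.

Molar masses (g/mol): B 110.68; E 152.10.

n(B) = 81.40 / 110.68 = 0.7355 mol
n(R) = 2.037 mol
n(E) = 577.0 / 152.10 = 3.794 mol
n/ν for B = 0.7355/1 = 0.7355
n/ν for R = 2.037/2 = 1.019
n/ν for E = 3.794/3 = 1.265
Smallest n/ν is B → limiting reagent.
R consumed = (2/1) × 0.7355 = 1.471 mol
R remaining = 2.037 − 1.471 = 0.5660 mol

0.566 mol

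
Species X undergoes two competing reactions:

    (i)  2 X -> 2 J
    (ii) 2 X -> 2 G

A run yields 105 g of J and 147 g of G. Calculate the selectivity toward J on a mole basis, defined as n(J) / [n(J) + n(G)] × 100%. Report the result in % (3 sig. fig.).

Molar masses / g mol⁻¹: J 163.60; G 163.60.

n(J) = 105 / 163.60 = 0.6418 mol
n(G) = 147 / 163.60 = 0.8985 mol
selectivity = 0.6418/(0.6418+0.8985) × 100 = 41.67 %

41.7 %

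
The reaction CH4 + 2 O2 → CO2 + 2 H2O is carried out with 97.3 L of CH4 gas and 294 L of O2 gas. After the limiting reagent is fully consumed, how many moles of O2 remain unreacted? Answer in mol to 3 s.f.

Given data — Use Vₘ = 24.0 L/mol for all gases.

n(CH4) = 97.30 / 24.0 = 4.054 mol
n(O2) = 294.0 / 24.0 = 12.25 mol
n/ν for CH4 = 4.054/1 = 4.054
n/ν for O2 = 12.25/2 = 6.125
Smallest n/ν is CH4 → limiting reagent.
O2 consumed = (2/1) × 4.054 = 8.108 mol
O2 remaining = 12.25 − 8.108 = 4.142 mol

4.14 mol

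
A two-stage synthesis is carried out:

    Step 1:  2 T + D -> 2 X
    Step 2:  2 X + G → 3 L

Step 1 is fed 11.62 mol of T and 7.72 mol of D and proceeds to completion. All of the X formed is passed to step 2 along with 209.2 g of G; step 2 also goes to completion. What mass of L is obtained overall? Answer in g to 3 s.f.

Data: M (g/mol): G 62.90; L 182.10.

1820 g

Step 1:
n(T) = 11.62 mol
n(D) = 7.720 mol
n/ν for T = 11.62/2 = 5.810
n/ν for D = 7.720/1 = 7.720
Smallest n/ν is T → limiting reagent.
n(X) produced = (2/2) × 11.62 = 11.62 mol
Step 2:
n(X) available = 11.62 mol
n(G) = 209.2 / 62.90 = 3.326 mol
n/ν for X = 11.62/2 = 5.810
n/ν for G = 3.326/1 = 3.326
Smallest n/ν is G → limiting reagent.
n(L) = (3/1) × 3.326 = 9.978 mol
mass = 9.978 × 182.10 = 1817 g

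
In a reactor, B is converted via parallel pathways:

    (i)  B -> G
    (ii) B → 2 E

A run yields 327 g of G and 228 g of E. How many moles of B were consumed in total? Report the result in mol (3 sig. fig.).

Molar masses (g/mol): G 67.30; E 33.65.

8.25 mol

n(G) = 327 / 67.30 = 4.859 mol
n(E) = 228 / 33.65 = 6.776 mol
n(B) via (i) = (1/1)×4.859 = 4.859 mol
n(B) via (ii) = (1/2)×6.776 = 3.388 mol
total n(B) = 4.859 + 3.388 = 8.247 mol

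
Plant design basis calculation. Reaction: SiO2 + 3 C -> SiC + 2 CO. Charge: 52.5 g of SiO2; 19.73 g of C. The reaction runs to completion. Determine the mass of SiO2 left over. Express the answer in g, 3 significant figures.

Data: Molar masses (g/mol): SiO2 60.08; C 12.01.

n(SiO2) = 52.50 / 60.08 = 0.8738 mol
n(C) = 19.73 / 12.01 = 1.643 mol
n/ν → SiO2: 0.8738, C: 0.5477; C is limiting.
SiO2 consumed = (1/3) × 1.643 = 0.5477 mol
SiO2 remaining = 0.8738 − 0.5477 = 0.3261 mol
mass = 0.3261 × 60.08 = 19.59 g

19.6 g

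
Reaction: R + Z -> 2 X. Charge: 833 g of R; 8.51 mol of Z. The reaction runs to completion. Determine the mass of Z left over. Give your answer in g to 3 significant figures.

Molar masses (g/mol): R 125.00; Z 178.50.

n(R) = 833.0 / 125.00 = 6.664 mol
n(Z) = 8.510 mol
n/ν for R = 6.664/1 = 6.664
n/ν for Z = 8.510/1 = 8.510
Smallest n/ν is R → limiting reagent.
Z consumed = (1/1) × 6.664 = 6.664 mol
Z remaining = 8.510 − 6.664 = 1.846 mol
mass = 1.846 × 178.50 = 329.5 g

330 g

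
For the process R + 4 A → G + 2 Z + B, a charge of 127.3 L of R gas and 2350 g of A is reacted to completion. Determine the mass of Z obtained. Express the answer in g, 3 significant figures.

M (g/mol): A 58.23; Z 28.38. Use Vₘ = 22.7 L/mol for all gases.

318 g

n(R) = 127.3 / 22.7 = 5.608 mol
n(A) = 2350 / 58.23 = 40.36 mol
n/ν → R: 5.608, A: 10.09; R is limiting.
n(Z) = (2/1) × 5.608 = 11.22 mol
mass = 11.22 × 28.38 = 318.4 g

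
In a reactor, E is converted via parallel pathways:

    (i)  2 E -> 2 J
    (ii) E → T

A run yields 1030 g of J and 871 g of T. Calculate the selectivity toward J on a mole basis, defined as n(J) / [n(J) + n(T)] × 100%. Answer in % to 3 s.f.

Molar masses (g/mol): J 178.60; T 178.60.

n(J) = 1030 / 178.60 = 5.767 mol
n(T) = 871 / 178.60 = 4.877 mol
selectivity = 5.767/(5.767+4.877) × 100 = 54.18 %

54.2 %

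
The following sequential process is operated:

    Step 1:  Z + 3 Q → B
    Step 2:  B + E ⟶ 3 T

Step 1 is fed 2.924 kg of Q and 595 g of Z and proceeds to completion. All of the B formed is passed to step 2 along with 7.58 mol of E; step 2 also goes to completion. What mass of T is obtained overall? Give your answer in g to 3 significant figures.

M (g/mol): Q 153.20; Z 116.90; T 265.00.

Step 1:
n(Q) = 2.924×1000 / 153.20 = 19.09 mol
n(Z) = 595.0 / 116.90 = 5.090 mol
n/ν for Q = 19.09/3 = 6.363
n/ν for Z = 5.090/1 = 5.090
Smallest n/ν is Z → limiting reagent.
n(B) produced = (1/1) × 5.090 = 5.090 mol
Step 2:
n(B) available = 5.090 mol
n(E) = 7.580 mol
n/ν for B = 5.090/1 = 5.090
n/ν for E = 7.580/1 = 7.580
Smallest n/ν is B → limiting reagent.
n(T) = (3/1) × 5.090 = 15.27 mol
mass = 15.27 × 265.00 = 4047 g

4050 g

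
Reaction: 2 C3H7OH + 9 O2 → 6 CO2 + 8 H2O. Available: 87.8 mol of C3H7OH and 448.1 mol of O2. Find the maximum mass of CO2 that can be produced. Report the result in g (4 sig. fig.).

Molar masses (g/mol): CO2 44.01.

n(C3H7OH) = 87.80 mol
n(O2) = 448.1 mol
n/ν for C3H7OH = 87.80/2 = 43.90
n/ν for O2 = 448.1/9 = 49.79
Smallest n/ν is C3H7OH → limiting reagent.
n(CO2) = (6/2) × 87.80 = 263.4 mol
mass = 263.4 × 44.01 = 11590 g

11590 g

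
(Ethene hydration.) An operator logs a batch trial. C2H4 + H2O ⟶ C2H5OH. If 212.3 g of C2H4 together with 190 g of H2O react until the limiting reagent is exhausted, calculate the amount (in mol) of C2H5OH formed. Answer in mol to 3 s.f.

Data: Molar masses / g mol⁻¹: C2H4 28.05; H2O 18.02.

n(C2H4) = 212.3 / 28.05 = 7.569 mol
n(H2O) = 190.0 / 18.02 = 10.54 mol
n/ν → C2H4: 7.569, H2O: 10.54; C2H4 is limiting.
n(C2H5OH) = (1/1) × 7.569 = 7.569 mol

7.57 mol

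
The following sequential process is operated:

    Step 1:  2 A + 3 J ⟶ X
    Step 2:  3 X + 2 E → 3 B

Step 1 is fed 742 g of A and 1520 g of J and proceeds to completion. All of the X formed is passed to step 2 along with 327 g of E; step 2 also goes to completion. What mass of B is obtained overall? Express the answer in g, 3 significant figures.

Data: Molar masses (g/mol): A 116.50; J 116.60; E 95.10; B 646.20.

2060 g

Step 1:
n(A) = 742.0 / 116.50 = 6.369 mol
n(J) = 1520 / 116.60 = 13.04 mol
n/ν for A = 6.369/2 = 3.185
n/ν for J = 13.04/3 = 4.347
Smallest n/ν is A → limiting reagent.
n(X) produced = (1/2) × 6.369 = 3.185 mol
Step 2:
n(X) available = 3.185 mol
n(E) = 327.0 / 95.10 = 3.438 mol
n/ν for X = 3.185/3 = 1.062
n/ν for E = 3.438/2 = 1.719
Smallest n/ν is X → limiting reagent.
n(B) = (3/3) × 3.185 = 3.185 mol
mass = 3.185 × 646.20 = 2058 g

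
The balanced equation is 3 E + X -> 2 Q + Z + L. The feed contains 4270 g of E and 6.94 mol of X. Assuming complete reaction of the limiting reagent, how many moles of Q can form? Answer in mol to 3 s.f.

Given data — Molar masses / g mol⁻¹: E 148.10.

n(E) = 4270 / 148.10 = 28.83 mol
n(X) = 6.940 mol
n/ν → E: 9.610, X: 6.940; X is limiting.
n(Q) = (2/1) × 6.940 = 13.88 mol

13.9 mol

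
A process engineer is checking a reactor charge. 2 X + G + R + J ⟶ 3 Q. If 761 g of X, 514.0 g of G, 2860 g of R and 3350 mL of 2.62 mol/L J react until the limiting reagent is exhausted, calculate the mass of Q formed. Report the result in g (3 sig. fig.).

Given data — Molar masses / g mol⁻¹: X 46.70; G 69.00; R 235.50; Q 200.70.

4490 g

n(X) = 761.0 / 46.70 = 16.30 mol
n(G) = 514.0 / 69.00 = 7.449 mol
n(R) = 2860 / 235.50 = 12.14 mol
n(J) = 2.62 × 3350/1000 = 8.777 mol
n/ν for X = 16.30/2 = 8.150
n/ν for G = 7.449/1 = 7.449
n/ν for R = 12.14/1 = 12.14
n/ν for J = 8.777/1 = 8.777
Smallest n/ν is G → limiting reagent.
n(Q) = (3/1) × 7.449 = 22.35 mol
mass = 22.35 × 200.70 = 4486 g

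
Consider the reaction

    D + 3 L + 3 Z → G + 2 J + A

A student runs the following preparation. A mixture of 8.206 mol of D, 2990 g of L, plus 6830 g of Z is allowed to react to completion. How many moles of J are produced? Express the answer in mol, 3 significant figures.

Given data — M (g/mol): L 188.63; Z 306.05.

10.6 mol

n(D) = 8.206 mol
n(L) = 2990 / 188.63 = 15.85 mol
n(Z) = 6830 / 306.05 = 22.32 mol
n/ν for D = 8.206/1 = 8.206
n/ν for L = 15.85/3 = 5.283
n/ν for Z = 22.32/3 = 7.440
Smallest n/ν is L → limiting reagent.
n(J) = (2/3) × 15.85 = 10.57 mol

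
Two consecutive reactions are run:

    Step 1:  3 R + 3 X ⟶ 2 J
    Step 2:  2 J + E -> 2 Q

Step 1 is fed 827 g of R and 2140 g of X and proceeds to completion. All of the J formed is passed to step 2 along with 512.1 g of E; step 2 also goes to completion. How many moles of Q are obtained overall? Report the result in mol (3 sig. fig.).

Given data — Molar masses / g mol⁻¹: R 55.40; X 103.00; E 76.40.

Step 1:
n(R) = 827.0 / 55.40 = 14.93 mol
n(X) = 2140 / 103.00 = 20.78 mol
n/ν for R = 14.93/3 = 4.977
n/ν for X = 20.78/3 = 6.927
Smallest n/ν is R → limiting reagent.
n(J) produced = (2/3) × 14.93 = 9.953 mol
Step 2:
n(J) available = 9.953 mol
n(E) = 512.1 / 76.40 = 6.703 mol
n/ν for J = 9.953/2 = 4.977
n/ν for E = 6.703/1 = 6.703
Smallest n/ν is J → limiting reagent.
n(Q) = (2/2) × 9.953 = 9.953 mol

9.95 mol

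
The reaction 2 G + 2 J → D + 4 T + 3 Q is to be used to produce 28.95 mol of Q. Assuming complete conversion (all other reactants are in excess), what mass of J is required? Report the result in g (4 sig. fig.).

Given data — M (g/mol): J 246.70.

4761 g

n(Q) = 28.95 mol
n(J) = (2/3) × 28.95 = 19.30 mol
mass = 19.30 × 246.70 = 4761 g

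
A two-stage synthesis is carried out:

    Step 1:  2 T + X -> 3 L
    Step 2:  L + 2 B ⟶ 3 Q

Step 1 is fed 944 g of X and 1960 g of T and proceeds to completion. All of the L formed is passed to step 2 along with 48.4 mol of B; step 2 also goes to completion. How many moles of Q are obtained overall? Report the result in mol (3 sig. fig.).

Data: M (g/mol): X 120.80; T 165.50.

53.3 mol

Step 1:
n(X) = 944.0 / 120.80 = 7.815 mol
n(T) = 1960 / 165.50 = 11.84 mol
n/ν for X = 7.815/1 = 7.815
n/ν for T = 11.84/2 = 5.920
Smallest n/ν is T → limiting reagent.
n(L) produced = (3/2) × 11.84 = 17.76 mol
Step 2:
n(L) available = 17.76 mol
n(B) = 48.40 mol
n/ν for L = 17.76/1 = 17.76
n/ν for B = 48.40/2 = 24.20
Smallest n/ν is L → limiting reagent.
n(Q) = (3/1) × 17.76 = 53.28 mol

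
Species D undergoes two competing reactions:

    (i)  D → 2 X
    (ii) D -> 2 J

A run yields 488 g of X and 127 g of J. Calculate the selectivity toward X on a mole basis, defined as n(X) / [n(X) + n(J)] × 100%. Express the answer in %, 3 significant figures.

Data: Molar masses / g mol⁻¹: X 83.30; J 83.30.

n(X) = 488 / 83.30 = 5.858 mol
n(J) = 127 / 83.30 = 1.525 mol
selectivity = 5.858/(5.858+1.525) × 100 = 79.34 %

79.3 %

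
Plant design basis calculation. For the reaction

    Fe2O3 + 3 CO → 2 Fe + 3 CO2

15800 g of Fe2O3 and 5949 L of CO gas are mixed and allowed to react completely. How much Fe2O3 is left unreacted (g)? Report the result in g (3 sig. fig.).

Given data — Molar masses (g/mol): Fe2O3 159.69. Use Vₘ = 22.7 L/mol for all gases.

n(Fe2O3) = 15800 / 159.69 = 98.94 mol
n(CO) = 5949 / 22.7 = 262.1 mol
n/ν for Fe2O3 = 98.94/1 = 98.94
n/ν for CO = 262.1/3 = 87.37
Smallest n/ν is CO → limiting reagent.
Fe2O3 consumed = (1/3) × 262.1 = 87.37 mol
Fe2O3 remaining = 98.94 − 87.37 = 11.57 mol
mass = 11.57 × 159.69 = 1848 g

1850 g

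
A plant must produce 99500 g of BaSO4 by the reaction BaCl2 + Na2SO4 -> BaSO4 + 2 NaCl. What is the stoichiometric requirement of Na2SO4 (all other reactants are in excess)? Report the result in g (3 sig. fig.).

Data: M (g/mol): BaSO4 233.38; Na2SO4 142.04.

60600 g

n(BaSO4) = 99500 / 233.38 = 426.3 mol
n(Na2SO4) = (1/1) × 426.3 = 426.3 mol
mass = 426.3 × 142.04 = 60550 g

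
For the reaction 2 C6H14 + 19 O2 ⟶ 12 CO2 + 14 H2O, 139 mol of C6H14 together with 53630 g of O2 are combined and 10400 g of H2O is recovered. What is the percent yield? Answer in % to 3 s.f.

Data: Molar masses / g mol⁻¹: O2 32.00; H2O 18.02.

n(C6H14) = 139.0 mol
n(O2) = 53630 / 32.00 = 1676 mol
n/ν → C6H14: 69.50, O2: 88.21; C6H14 is limiting.
theoretical n(H2O) = (14/2) × 139.0 = 973.0 mol → 17530 g
% yield = 10400 / 17530 × 100 = 59.33 %

59.3 %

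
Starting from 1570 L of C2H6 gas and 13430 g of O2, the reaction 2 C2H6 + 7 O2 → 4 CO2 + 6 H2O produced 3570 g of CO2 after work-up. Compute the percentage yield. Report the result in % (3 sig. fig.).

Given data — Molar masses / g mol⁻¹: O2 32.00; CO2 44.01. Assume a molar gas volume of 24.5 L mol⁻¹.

n(C2H6) = 1570 / 24.5 = 64.08 mol
n(O2) = 13430 / 32.00 = 419.7 mol
n/ν for C2H6 = 64.08/2 = 32.04
n/ν for O2 = 419.7/7 = 59.96
Smallest n/ν is C2H6 → limiting reagent.
theoretical n(CO2) = (4/2) × 64.08 = 128.2 mol → 5642 g
% yield = 3570 / 5642 × 100 = 63.28 %

63.3 %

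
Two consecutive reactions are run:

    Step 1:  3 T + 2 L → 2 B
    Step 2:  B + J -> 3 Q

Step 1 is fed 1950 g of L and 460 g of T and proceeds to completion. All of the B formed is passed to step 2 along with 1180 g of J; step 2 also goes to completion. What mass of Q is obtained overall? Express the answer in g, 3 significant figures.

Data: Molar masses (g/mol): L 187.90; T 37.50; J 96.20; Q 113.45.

Step 1:
n(L) = 1950 / 187.90 = 10.38 mol
n(T) = 460.0 / 37.50 = 12.27 mol
n/ν → L: 5.190, T: 4.090; T is limiting.
n(B) produced = (2/3) × 12.27 = 8.180 mol
Step 2:
n(B) available = 8.180 mol
n(J) = 1180 / 96.20 = 12.27 mol
n/ν → B: 8.180, J: 12.27; B is limiting.
n(Q) = (3/1) × 8.180 = 24.54 mol
mass = 24.54 × 113.45 = 2784 g

2780 g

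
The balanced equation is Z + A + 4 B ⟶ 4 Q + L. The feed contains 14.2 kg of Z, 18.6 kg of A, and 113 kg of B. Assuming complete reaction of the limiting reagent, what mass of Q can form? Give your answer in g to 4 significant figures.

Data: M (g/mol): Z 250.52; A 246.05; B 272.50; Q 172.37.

39080 g

n(Z) = 14.20×1000 / 250.52 = 56.68 mol
n(A) = 18.60×1000 / 246.05 = 75.59 mol
n(B) = 113.0×1000 / 272.50 = 414.7 mol
n/ν → Z: 56.68, A: 75.59, B: 103.7; Z is limiting.
n(Q) = (4/1) × 56.68 = 226.7 mol
mass = 226.7 × 172.37 = 39080 g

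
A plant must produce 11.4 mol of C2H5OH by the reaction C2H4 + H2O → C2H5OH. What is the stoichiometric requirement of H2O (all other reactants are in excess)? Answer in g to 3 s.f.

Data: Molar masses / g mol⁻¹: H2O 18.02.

205 g

n(C2H5OH) = 11.40 mol
n(H2O) = (1/1) × 11.40 = 11.40 mol
mass = 11.40 × 18.02 = 205.4 g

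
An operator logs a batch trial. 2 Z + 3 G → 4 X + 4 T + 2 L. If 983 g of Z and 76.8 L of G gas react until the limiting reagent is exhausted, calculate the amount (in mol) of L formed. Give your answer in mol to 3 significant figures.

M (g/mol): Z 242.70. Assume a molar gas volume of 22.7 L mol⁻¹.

n(Z) = 983.0 / 242.70 = 4.050 mol
n(G) = 76.80 / 22.7 = 3.383 mol
n/ν for Z = 4.050/2 = 2.025
n/ν for G = 3.383/3 = 1.128
Smallest n/ν is G → limiting reagent.
n(L) = (2/3) × 3.383 = 2.255 mol

2.26 mol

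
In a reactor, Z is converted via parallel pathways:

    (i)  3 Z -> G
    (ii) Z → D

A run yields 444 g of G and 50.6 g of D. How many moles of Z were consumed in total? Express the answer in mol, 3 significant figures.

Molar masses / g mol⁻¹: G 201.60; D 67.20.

n(G) = 444 / 201.60 = 2.202 mol
n(D) = 50.6 / 67.20 = 0.7530 mol
n(Z) via (i) = (3/1)×2.202 = 6.606 mol
n(Z) via (ii) = (1/1)×0.7530 = 0.7530 mol
total n(Z) = 6.606 + 0.7530 = 7.359 mol

7.36 mol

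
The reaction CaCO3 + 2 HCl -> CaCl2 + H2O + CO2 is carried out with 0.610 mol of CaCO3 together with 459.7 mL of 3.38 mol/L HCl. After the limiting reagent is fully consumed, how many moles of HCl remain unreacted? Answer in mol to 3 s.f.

0.334 mol

n(CaCO3) = 0.6100 mol
n(HCl) = 3.38 × 459.7/1000 = 1.554 mol
n/ν for CaCO3 = 0.6100/1 = 0.6100
n/ν for HCl = 1.554/2 = 0.7770
Smallest n/ν is CaCO3 → limiting reagent.
HCl consumed = (2/1) × 0.6100 = 1.220 mol
HCl remaining = 1.554 − 1.220 = 0.3340 mol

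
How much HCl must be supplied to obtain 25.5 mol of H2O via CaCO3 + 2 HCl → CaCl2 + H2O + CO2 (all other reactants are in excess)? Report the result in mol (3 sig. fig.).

n(H2O) = 25.50 mol
n(HCl) = (2/1) × 25.50 = 51.00 mol

51.0 mol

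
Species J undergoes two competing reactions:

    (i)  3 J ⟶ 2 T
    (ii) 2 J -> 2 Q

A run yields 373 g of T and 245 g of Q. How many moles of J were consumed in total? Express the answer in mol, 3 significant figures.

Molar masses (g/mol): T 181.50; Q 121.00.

5.11 mol

n(T) = 373 / 181.50 = 2.055 mol
n(Q) = 245 / 121.00 = 2.025 mol
n(J) via (i) = (3/2)×2.055 = 3.083 mol
n(J) via (ii) = (2/2)×2.025 = 2.025 mol
total n(J) = 3.083 + 2.025 = 5.108 mol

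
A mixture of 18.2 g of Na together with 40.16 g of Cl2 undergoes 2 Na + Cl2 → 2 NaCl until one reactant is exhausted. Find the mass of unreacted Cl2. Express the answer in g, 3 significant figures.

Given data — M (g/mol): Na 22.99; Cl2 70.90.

12.1 g

n(Na) = 18.20 / 22.99 = 0.7916 mol
n(Cl2) = 40.16 / 70.90 = 0.5664 mol
n/ν → Na: 0.3958, Cl2: 0.5664; Na is limiting.
Cl2 consumed = (1/2) × 0.7916 = 0.3958 mol
Cl2 remaining = 0.5664 − 0.3958 = 0.1706 mol
mass = 0.1706 × 70.90 = 12.10 g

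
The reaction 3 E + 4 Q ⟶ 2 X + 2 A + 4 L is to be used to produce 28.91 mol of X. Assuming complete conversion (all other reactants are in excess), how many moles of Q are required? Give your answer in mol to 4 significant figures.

57.82 mol

n(X) = 28.91 mol
n(Q) = (4/2) × 28.91 = 57.82 mol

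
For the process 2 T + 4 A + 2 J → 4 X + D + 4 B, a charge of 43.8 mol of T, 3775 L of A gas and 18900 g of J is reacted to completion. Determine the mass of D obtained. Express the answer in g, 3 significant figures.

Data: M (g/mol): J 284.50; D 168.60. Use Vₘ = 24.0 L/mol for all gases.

n(T) = 43.80 mol
n(A) = 3775 / 24.0 = 157.3 mol
n(J) = 18900 / 284.50 = 66.43 mol
n/ν → T: 21.90, A: 39.33, J: 33.22; T is limiting.
n(D) = (1/2) × 43.80 = 21.90 mol
mass = 21.90 × 168.60 = 3692 g

3690 g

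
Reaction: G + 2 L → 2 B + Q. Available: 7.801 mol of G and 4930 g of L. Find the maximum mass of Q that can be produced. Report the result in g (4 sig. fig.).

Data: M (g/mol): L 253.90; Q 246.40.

n(G) = 7.801 mol
n(L) = 4930 / 253.90 = 19.42 mol
n/ν for G = 7.801/1 = 7.801
n/ν for L = 19.42/2 = 9.710
Smallest n/ν is G → limiting reagent.
n(Q) = (1/1) × 7.801 = 7.801 mol
mass = 7.801 × 246.40 = 1922 g

1922 g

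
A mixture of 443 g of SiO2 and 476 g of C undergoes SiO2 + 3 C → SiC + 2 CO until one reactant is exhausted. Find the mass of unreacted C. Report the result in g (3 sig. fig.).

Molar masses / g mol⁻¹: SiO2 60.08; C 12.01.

n(SiO2) = 443.0 / 60.08 = 7.374 mol
n(C) = 476.0 / 12.01 = 39.63 mol
n/ν for SiO2 = 7.374/1 = 7.374
n/ν for C = 39.63/3 = 13.21
Smallest n/ν is SiO2 → limiting reagent.
C consumed = (3/1) × 7.374 = 22.12 mol
C remaining = 39.63 − 22.12 = 17.51 mol
mass = 17.51 × 12.01 = 210.3 g

210 g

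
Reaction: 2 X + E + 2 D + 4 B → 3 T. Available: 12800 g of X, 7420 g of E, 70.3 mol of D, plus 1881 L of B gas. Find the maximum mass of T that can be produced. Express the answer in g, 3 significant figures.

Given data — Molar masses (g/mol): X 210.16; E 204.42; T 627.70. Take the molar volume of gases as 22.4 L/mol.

n(X) = 12800 / 210.16 = 60.91 mol
n(E) = 7420 / 204.42 = 36.30 mol
n(D) = 70.30 mol
n(B) = 1881 / 22.4 = 83.97 mol
n/ν → X: 30.46, E: 36.30, D: 35.15, B: 20.99; B is limiting.
n(T) = (3/4) × 83.97 = 62.98 mol
mass = 62.98 × 627.70 = 39530 g

39500 g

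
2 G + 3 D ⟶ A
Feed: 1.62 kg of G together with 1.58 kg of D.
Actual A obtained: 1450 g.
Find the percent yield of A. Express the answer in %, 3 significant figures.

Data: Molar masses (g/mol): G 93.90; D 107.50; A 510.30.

n(G) = 1.620×1000 / 93.90 = 17.25 mol
n(D) = 1.580×1000 / 107.50 = 14.70 mol
n/ν for G = 17.25/2 = 8.625
n/ν for D = 14.70/3 = 4.900
Smallest n/ν is D → limiting reagent.
theoretical n(A) = (1/3) × 14.70 = 4.900 mol → 2500 g
% yield = 1450 / 2500 × 100 = 58.00 %

58.0 %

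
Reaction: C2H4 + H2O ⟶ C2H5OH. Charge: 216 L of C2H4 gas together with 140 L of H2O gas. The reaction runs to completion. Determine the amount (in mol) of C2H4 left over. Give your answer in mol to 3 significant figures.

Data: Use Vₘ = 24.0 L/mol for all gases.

3.17 mol

n(C2H4) = 216.0 / 24.0 = 9.000 mol
n(H2O) = 140.0 / 24.0 = 5.833 mol
n/ν → C2H4: 9.000, H2O: 5.833; H2O is limiting.
C2H4 consumed = (1/1) × 5.833 = 5.833 mol
C2H4 remaining = 9.000 − 5.833 = 3.167 mol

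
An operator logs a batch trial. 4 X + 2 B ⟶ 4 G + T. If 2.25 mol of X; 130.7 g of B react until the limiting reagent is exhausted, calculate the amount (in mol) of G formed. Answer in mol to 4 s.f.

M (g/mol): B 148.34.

n(X) = 2.250 mol
n(B) = 130.7 / 148.34 = 0.8811 mol
n/ν for X = 2.250/4 = 0.5625
n/ν for B = 0.8811/2 = 0.4406
Smallest n/ν is B → limiting reagent.
n(G) = (4/2) × 0.8811 = 1.762 mol

1.762 mol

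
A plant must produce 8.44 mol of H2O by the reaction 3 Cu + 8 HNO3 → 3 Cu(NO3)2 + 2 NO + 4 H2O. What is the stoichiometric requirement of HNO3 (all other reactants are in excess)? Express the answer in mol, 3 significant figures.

16.9 mol

n(H2O) = 8.440 mol
n(HNO3) = (8/4) × 8.440 = 16.88 mol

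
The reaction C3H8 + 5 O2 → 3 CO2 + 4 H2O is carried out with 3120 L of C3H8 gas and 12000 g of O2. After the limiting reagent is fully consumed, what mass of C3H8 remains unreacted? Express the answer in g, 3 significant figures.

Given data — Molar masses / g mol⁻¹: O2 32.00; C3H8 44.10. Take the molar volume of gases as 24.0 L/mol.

n(C3H8) = 3120 / 24.0 = 130.0 mol
n(O2) = 12000 / 32.00 = 375.0 mol
n/ν for C3H8 = 130.0/1 = 130.0
n/ν for O2 = 375.0/5 = 75.00
Smallest n/ν is O2 → limiting reagent.
C3H8 consumed = (1/5) × 375.0 = 75.00 mol
C3H8 remaining = 130.0 − 75.00 = 55.00 mol
mass = 55.00 × 44.10 = 2426 g

2430 g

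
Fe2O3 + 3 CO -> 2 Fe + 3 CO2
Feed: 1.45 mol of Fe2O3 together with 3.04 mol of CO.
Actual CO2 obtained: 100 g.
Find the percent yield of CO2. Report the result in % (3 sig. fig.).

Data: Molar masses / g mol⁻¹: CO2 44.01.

74.7 %

n(Fe2O3) = 1.450 mol
n(CO) = 3.040 mol
n/ν → Fe2O3: 1.450, CO: 1.013; CO is limiting.
theoretical n(CO2) = (3/3) × 3.040 = 3.040 mol → 133.8 g
% yield = 100 / 133.8 × 100 = 74.74 %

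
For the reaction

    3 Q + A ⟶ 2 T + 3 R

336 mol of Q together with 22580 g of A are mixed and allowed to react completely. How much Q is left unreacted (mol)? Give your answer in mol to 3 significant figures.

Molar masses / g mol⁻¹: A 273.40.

88.2 mol

n(Q) = 336.0 mol
n(A) = 22580 / 273.40 = 82.59 mol
n/ν for Q = 336.0/3 = 112.0
n/ν for A = 82.59/1 = 82.59
Smallest n/ν is A → limiting reagent.
Q consumed = (3/1) × 82.59 = 247.8 mol
Q remaining = 336.0 − 247.8 = 88.20 mol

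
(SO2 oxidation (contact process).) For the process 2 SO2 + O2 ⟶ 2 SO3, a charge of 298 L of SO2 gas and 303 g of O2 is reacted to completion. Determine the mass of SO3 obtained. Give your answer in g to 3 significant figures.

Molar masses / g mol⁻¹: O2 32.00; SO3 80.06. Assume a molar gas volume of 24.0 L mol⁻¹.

n(SO2) = 298.0 / 24.0 = 12.42 mol
n(O2) = 303.0 / 32.00 = 9.469 mol
n/ν for SO2 = 12.42/2 = 6.210
n/ν for O2 = 9.469/1 = 9.469
Smallest n/ν is SO2 → limiting reagent.
n(SO3) = (2/2) × 12.42 = 12.42 mol
mass = 12.42 × 80.06 = 994.3 g

994 g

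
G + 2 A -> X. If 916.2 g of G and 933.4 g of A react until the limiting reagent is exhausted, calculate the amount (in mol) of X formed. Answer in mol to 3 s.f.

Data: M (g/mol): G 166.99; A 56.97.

5.49 mol

n(G) = 916.2 / 166.99 = 5.487 mol
n(A) = 933.4 / 56.97 = 16.38 mol
n/ν → G: 5.487, A: 8.190; G is limiting.
n(X) = (1/1) × 5.487 = 5.487 mol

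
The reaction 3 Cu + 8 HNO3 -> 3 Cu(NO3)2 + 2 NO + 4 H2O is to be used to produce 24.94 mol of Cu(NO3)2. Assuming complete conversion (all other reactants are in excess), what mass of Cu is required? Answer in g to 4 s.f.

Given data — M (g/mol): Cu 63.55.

1585 g

n(Cu(NO3)2) = 24.94 mol
n(Cu) = (3/3) × 24.94 = 24.94 mol
mass = 24.94 × 63.55 = 1585 g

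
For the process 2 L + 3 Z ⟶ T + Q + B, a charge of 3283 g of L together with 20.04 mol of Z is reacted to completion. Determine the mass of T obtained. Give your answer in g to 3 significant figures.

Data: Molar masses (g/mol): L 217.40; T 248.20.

n(L) = 3283 / 217.40 = 15.10 mol
n(Z) = 20.04 mol
n/ν for L = 15.10/2 = 7.550
n/ν for Z = 20.04/3 = 6.680
Smallest n/ν is Z → limiting reagent.
n(T) = (1/3) × 20.04 = 6.680 mol
mass = 6.680 × 248.20 = 1658 g

1660 g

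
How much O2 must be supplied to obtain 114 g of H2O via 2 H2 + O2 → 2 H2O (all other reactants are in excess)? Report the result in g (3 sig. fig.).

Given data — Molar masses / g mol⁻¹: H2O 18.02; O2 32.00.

101 g

n(H2O) = 114 / 18.02 = 6.326 mol
n(O2) = (1/2) × 6.326 = 3.163 mol
mass = 3.163 × 32.00 = 101.2 g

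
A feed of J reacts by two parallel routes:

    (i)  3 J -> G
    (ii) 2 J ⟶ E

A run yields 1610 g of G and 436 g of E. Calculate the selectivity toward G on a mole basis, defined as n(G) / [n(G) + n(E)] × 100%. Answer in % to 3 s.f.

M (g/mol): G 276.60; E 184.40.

n(G) = 1610 / 276.60 = 5.821 mol
n(E) = 436 / 184.40 = 2.364 mol
selectivity = 5.821/(5.821+2.364) × 100 = 71.12 %

71.1 %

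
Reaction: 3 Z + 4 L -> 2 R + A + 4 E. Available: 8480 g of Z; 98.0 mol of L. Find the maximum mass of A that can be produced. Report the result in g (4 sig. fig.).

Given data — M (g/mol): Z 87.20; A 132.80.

3254 g

n(Z) = 8480 / 87.20 = 97.25 mol
n(L) = 98.00 mol
n/ν for Z = 97.25/3 = 32.42
n/ν for L = 98.00/4 = 24.50
Smallest n/ν is L → limiting reagent.
n(A) = (1/4) × 98.00 = 24.50 mol
mass = 24.50 × 132.80 = 3254 g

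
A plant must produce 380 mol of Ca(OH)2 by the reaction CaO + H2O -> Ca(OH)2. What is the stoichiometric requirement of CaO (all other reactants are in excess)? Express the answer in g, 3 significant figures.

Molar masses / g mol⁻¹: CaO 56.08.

21300 g

n(Ca(OH)2) = 380.0 mol
n(CaO) = (1/1) × 380.0 = 380.0 mol
mass = 380.0 × 56.08 = 21310 g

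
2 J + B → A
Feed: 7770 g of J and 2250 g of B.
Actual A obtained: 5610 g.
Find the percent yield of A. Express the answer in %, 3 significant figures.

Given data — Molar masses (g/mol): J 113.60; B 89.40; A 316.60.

70.4 %

n(J) = 7770 / 113.60 = 68.40 mol
n(B) = 2250 / 89.40 = 25.17 mol
n/ν for J = 68.40/2 = 34.20
n/ν for B = 25.17/1 = 25.17
Smallest n/ν is B → limiting reagent.
theoretical n(A) = (1/1) × 25.17 = 25.17 mol → 7969 g
% yield = 5610 / 7969 × 100 = 70.40 %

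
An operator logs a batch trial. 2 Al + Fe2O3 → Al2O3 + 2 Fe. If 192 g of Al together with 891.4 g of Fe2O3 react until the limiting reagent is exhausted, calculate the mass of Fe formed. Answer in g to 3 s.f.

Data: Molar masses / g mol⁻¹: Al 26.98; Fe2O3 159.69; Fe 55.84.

397 g

n(Al) = 192.0 / 26.98 = 7.116 mol
n(Fe2O3) = 891.4 / 159.69 = 5.582 mol
n/ν for Al = 7.116/2 = 3.558
n/ν for Fe2O3 = 5.582/1 = 5.582
Smallest n/ν is Al → limiting reagent.
n(Fe) = (2/2) × 7.116 = 7.116 mol
mass = 7.116 × 55.84 = 397.4 g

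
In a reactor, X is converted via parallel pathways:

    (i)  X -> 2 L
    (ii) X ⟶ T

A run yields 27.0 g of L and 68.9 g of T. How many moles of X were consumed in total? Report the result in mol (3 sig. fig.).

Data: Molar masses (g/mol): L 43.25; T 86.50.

n(L) = 27.0 / 43.25 = 0.6243 mol
n(T) = 68.9 / 86.50 = 0.7965 mol
n(X) via (i) = (1/2)×0.6243 = 0.3122 mol
n(X) via (ii) = (1/1)×0.7965 = 0.7965 mol
total n(X) = 0.3122 + 0.7965 = 1.109 mol

1.11 mol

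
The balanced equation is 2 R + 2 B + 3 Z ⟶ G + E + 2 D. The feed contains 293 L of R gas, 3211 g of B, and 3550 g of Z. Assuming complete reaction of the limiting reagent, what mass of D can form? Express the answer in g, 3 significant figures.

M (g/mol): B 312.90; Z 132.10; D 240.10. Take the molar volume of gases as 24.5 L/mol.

n(R) = 293.0 / 24.5 = 11.96 mol
n(B) = 3211 / 312.90 = 10.26 mol
n(Z) = 3550 / 132.10 = 26.87 mol
n/ν → R: 5.980, B: 5.130, Z: 8.957; B is limiting.
n(D) = (2/2) × 10.26 = 10.26 mol
mass = 10.26 × 240.10 = 2463 g

2460 g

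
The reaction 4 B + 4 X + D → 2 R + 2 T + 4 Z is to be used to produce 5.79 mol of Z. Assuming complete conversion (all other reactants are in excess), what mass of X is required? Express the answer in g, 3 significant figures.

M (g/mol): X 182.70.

1060 g

n(Z) = 5.790 mol
n(X) = (4/4) × 5.790 = 5.790 mol
mass = 5.790 × 182.70 = 1058 g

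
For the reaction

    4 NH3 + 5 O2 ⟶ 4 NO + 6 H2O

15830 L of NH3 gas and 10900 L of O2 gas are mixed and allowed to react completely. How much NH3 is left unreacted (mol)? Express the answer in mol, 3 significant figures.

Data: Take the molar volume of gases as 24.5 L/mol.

n(NH3) = 15830 / 24.5 = 646.1 mol
n(O2) = 10900 / 24.5 = 444.9 mol
n/ν for NH3 = 646.1/4 = 161.5
n/ν for O2 = 444.9/5 = 88.98
Smallest n/ν is O2 → limiting reagent.
NH3 consumed = (4/5) × 444.9 = 355.9 mol
NH3 remaining = 646.1 − 355.9 = 290.2 mol

290 mol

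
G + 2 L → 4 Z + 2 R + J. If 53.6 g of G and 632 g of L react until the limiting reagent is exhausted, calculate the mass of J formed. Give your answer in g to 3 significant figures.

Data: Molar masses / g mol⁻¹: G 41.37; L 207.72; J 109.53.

n(G) = 53.60 / 41.37 = 1.296 mol
n(L) = 632.0 / 207.72 = 3.043 mol
n/ν for G = 1.296/1 = 1.296
n/ν for L = 3.043/2 = 1.522
Smallest n/ν is G → limiting reagent.
n(J) = (1/1) × 1.296 = 1.296 mol
mass = 1.296 × 109.53 = 142.0 g

142 g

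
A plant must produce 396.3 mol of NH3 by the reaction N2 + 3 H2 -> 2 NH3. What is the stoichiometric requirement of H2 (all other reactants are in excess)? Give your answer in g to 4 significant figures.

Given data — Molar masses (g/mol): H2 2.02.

1201 g

n(NH3) = 396.3 mol
n(H2) = (3/2) × 396.3 = 594.5 mol
mass = 594.5 × 2.02 = 1201 g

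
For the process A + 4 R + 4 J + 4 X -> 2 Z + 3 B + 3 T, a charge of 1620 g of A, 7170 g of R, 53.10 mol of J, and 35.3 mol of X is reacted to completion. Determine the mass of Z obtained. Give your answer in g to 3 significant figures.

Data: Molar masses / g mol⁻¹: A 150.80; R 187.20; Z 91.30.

n(A) = 1620 / 150.80 = 10.74 mol
n(R) = 7170 / 187.20 = 38.30 mol
n(J) = 53.10 mol
n(X) = 35.30 mol
n/ν for A = 10.74/1 = 10.74
n/ν for R = 38.30/4 = 9.575
n/ν for J = 53.10/4 = 13.28
n/ν for X = 35.30/4 = 8.825
Smallest n/ν is X → limiting reagent.
n(Z) = (2/4) × 35.30 = 17.65 mol
mass = 17.65 × 91.30 = 1611 g

1610 g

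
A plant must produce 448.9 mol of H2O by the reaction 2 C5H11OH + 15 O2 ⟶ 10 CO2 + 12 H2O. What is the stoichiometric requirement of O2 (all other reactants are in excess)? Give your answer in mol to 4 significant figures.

561.1 mol

n(H2O) = 448.9 mol
n(O2) = (15/12) × 448.9 = 561.1 mol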